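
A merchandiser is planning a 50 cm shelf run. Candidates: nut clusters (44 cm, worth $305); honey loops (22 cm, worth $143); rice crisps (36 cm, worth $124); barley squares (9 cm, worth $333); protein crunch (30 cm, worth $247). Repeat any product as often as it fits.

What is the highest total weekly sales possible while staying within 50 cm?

1665

The ratio ordering already packs tightly: 5×barley squares, 45 cm, 1665.
Nothing else within 50 cm beats 1665.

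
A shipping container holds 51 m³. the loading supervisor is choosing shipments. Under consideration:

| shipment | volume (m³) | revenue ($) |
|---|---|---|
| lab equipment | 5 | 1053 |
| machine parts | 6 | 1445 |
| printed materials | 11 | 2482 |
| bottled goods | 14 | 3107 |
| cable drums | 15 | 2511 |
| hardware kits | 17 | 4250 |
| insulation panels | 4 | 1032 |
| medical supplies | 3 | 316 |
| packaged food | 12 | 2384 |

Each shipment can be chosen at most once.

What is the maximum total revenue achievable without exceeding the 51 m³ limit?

Greedy by ratio would take lab equipment + machine parts + printed materials + hardware kits + insulation panels + medical supplies: 46 m³ used, total 10578.
Replace machine parts and medical supplies with bottled goods: the trade gains 1346 net, giving 11924 at 51 m³.
Next best is lab equipment + machine parts + printed materials + hardware kits + packaged food at 11614 (51 m³) — short by 310.

11924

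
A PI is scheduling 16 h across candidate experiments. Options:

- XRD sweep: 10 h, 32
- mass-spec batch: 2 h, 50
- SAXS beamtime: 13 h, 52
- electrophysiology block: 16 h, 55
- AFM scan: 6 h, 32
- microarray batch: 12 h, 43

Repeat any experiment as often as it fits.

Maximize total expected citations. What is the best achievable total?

400

Best packing: 8×mass-spec batch — 16 h, 400 total.
Every other selection either busts 16 h or fails to beat 400.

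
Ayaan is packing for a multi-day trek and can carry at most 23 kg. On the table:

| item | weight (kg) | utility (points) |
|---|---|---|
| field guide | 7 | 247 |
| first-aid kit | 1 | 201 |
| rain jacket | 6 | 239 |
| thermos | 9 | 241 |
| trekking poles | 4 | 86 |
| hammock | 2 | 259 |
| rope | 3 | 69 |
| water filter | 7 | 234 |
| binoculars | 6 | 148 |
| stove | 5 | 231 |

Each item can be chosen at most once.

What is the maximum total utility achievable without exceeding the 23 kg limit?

A density-first pass picks field guide + first-aid kit + rain jacket + hammock + stove — 1177 at 21 kg.
Replace stove with water filter: the trade gains 3 net, giving 1180 at 23 kg.

1180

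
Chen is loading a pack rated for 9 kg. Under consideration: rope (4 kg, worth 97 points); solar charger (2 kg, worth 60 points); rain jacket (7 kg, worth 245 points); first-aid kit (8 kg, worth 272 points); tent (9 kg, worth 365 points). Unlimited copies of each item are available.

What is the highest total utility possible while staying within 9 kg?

Tent uses 9 of the 9 kg and totals 365.

365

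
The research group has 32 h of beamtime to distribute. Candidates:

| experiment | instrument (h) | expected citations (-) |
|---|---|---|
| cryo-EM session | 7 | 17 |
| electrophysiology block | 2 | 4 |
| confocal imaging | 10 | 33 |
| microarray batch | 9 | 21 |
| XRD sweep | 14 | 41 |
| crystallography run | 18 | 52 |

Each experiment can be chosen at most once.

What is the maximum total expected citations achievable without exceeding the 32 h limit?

By expected citations per h: confocal imaging 3.30, XRD sweep 2.93, crystallography run 2.89, cryo-EM session 2.43 lead.
The ratio heuristic lands on cryo-EM session + confocal imaging + XRD sweep (91) but leaves 1 h idle.
Replace cryo-EM session and confocal imaging with crystallography run: the trade gains 2 net, giving 93 at 32 h.
Every other selection either busts 32 h or fails to beat 93.

93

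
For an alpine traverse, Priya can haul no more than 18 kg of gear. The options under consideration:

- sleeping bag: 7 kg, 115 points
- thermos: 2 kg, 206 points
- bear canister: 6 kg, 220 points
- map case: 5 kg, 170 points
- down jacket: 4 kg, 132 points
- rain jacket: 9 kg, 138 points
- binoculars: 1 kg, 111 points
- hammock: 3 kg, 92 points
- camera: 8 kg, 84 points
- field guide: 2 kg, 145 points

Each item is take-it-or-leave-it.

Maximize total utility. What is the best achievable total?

906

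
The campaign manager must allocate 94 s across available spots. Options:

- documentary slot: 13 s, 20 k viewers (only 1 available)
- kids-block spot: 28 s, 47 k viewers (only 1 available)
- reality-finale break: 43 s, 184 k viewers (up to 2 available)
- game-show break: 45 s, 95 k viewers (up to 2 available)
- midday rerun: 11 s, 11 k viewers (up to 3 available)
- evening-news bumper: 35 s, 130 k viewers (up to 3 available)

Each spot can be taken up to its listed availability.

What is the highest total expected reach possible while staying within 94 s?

368

The ratio ordering already packs tightly: 2×reality-finale break, 86 s, 368.
Nothing else within 94 s beats 368.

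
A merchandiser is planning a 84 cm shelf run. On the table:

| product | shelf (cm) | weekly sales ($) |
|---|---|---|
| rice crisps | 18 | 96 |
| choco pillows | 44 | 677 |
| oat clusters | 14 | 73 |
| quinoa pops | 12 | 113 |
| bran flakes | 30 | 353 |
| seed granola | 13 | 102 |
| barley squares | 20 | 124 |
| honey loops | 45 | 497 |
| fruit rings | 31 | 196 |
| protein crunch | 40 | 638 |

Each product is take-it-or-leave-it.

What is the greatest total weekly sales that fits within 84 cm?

1315

Best packing: choco pillows + protein crunch — 84 cm, 1315 total.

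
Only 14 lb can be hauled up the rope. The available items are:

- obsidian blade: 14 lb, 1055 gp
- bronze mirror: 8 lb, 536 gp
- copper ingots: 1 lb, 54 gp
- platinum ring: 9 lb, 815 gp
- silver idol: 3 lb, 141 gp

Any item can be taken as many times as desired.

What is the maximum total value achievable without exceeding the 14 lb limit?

Best packing: 5×copper ingots + platinum ring — 14 lb, 1085 total.

1085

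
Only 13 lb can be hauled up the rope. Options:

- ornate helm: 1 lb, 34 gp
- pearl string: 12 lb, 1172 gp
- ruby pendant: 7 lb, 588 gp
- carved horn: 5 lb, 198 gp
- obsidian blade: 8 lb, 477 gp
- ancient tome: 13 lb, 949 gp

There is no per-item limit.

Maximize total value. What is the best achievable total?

1206

Ornate helm + pearl string uses 13 of the 13 lb and totals 1206.
That's the maximum — no swap from here does better than 1206.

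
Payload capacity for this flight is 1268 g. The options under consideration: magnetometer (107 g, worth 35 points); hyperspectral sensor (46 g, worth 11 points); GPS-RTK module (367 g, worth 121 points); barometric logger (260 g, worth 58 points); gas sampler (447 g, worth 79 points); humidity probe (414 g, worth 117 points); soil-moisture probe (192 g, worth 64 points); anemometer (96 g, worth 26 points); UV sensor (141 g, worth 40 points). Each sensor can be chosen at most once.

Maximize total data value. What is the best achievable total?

388

Taking magnetometer + hyperspectral sensor + GPS-RTK module + humidity probe + soil-moisture probe + UV sensor: 1267 g used, 388 in data value.
Runner-up hyperspectral sensor + GPS-RTK module + humidity probe + soil-moisture probe + anemometer + UV sensor tops out at 379.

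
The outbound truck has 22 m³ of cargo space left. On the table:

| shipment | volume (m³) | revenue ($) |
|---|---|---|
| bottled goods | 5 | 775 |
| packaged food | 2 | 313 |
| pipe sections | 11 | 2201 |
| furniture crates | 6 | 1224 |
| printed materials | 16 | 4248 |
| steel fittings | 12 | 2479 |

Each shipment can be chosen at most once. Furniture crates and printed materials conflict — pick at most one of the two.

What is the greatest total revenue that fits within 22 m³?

5023

Taking bottled goods + printed materials: 21 m³ used, 5023 in revenue.
No other feasible combination exceeds 5023.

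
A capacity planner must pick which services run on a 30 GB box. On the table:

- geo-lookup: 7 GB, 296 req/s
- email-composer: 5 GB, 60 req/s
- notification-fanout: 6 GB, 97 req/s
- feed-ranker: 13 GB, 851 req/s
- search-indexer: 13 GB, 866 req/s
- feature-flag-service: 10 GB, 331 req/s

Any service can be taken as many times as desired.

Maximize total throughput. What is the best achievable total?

Taking 2×search-indexer: 26 GB used, 1732 in throughput.
The spare 4 GB is too small for any remaining service, and no exchange beats 1732.

1732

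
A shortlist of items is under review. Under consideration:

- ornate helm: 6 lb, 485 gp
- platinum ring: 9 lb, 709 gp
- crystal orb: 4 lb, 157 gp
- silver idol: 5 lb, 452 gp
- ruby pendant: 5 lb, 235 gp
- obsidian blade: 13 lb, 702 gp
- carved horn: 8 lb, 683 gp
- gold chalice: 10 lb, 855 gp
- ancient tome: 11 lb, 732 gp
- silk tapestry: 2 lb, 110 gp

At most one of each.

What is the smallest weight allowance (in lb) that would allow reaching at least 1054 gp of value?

Minimise lb subject to total value ≥ 1054.
Taking silver idol + carved horn gives 1135 (≥ 1054) for 13 lb.
Any bundle with less than 13 lb falls short of 1054.

13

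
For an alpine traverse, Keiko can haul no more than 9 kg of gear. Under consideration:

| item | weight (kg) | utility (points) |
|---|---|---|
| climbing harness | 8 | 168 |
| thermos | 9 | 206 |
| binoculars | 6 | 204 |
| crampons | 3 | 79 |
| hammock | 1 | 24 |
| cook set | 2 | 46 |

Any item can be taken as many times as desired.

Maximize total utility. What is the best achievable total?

Density check — binoculars 34.00, crampons 26.33, hammock 24.00, cook set 23.00 are the best per kg.
Taking binoculars + crampons: 9 kg used, 283 in utility.

283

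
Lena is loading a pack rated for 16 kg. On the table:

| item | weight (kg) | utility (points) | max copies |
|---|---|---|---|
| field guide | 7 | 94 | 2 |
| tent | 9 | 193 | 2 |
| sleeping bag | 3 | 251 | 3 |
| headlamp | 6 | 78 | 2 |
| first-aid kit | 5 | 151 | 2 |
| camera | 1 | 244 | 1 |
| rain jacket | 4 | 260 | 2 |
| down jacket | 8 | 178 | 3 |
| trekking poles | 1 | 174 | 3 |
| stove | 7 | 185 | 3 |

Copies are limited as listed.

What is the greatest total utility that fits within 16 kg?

Ranking by ratio (utility/kg): camera 244.00, trekking poles 174.00, sleeping bag 83.67.
A density-first pass picks 3×sleeping bag + camera + 3×trekking poles — 1519 at 13 kg.
The 1 kg tied up in trekking poles is better spent on rain jacket — total rises to 1605 (16 kg).
No other feasible combination exceeds 1605.

1605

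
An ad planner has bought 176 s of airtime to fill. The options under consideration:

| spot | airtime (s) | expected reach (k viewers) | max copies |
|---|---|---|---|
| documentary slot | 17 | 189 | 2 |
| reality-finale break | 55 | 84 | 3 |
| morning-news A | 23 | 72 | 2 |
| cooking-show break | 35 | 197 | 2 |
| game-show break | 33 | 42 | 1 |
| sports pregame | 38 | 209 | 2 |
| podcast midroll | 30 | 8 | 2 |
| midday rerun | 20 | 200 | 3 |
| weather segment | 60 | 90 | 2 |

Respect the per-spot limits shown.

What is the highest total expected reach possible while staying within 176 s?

1396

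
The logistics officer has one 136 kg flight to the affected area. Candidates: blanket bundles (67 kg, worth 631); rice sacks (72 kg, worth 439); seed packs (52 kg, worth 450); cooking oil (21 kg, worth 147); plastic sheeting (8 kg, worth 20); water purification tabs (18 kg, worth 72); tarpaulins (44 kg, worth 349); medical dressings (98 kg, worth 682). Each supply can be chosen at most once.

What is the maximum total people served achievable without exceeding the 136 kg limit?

Density check — blanket bundles 9.42, seed packs 8.65, tarpaulins 7.93 are the best per kg.
The ratio heuristic lands on blanket bundles + seed packs + plastic sheeting (1101) but leaves 9 kg idle.
The 60 kg tied up in seed packs and plastic sheeting is better spent on cooking oil + tarpaulins — total rises to 1127 (132 kg).
Every other selection either busts 136 kg or fails to beat 1127.

1127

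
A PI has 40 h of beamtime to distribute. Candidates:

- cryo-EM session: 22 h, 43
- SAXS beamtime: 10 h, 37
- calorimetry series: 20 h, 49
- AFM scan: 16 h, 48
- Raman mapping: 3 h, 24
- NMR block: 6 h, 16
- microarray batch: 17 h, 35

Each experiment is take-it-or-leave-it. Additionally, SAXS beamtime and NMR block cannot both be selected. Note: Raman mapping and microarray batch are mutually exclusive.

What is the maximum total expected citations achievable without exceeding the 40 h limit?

Calorimetry series + AFM scan + Raman mapping uses 39 of the 40 h and totals 121.

121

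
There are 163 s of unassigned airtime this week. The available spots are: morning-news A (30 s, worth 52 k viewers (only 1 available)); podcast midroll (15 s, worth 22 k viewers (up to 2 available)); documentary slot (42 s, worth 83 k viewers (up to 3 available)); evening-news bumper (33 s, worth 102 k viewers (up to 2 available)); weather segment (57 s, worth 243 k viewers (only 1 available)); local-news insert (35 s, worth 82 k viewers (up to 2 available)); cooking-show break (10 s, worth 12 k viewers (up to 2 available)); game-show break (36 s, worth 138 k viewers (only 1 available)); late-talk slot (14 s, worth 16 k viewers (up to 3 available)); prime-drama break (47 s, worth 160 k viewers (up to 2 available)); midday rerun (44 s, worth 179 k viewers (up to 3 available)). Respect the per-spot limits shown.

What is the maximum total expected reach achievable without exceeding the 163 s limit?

623

Density check — weather segment 4.26, midday rerun 4.07, game-show break 3.83, prime-drama break 3.40 are the best per s.
The ratio ordering already packs tightly: podcast midroll + weather segment + 2×midday rerun, 160 s, 623.
That's the maximum — no swap from here does better than 623.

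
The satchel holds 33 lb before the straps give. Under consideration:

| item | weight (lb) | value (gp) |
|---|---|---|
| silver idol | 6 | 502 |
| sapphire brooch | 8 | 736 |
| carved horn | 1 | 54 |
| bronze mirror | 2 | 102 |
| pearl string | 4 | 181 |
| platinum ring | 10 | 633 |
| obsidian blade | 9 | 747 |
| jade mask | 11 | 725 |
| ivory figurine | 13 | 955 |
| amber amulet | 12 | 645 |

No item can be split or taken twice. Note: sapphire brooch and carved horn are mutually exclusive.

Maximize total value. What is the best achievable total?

2618

Ranking by ratio (value/lb): sapphire brooch 92.00, silver idol 83.67, obsidian blade 83.00.
The ratio ordering already packs tightly: silver idol + sapphire brooch + platinum ring + obsidian blade, 33 lb, 2618.
An exhaustive check of the 1024 subsets confirms 2618.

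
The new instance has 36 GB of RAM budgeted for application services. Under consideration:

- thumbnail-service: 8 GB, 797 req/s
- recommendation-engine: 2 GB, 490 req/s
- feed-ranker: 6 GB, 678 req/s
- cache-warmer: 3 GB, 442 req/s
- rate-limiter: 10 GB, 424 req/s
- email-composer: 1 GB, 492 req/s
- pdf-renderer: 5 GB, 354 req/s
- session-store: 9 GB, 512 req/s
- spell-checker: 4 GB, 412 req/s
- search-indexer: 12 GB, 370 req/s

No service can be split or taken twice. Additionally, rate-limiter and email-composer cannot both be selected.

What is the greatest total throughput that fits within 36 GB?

3823

Filling by ratio: thumbnail-service + recommendation-engine + feed-ranker + cache-warmer + email-composer + pdf-renderer + spell-checker for 3665, with 7 GB left unused.
The 5 GB tied up in pdf-renderer is better spent on session-store — total rises to 3823 (33 GB).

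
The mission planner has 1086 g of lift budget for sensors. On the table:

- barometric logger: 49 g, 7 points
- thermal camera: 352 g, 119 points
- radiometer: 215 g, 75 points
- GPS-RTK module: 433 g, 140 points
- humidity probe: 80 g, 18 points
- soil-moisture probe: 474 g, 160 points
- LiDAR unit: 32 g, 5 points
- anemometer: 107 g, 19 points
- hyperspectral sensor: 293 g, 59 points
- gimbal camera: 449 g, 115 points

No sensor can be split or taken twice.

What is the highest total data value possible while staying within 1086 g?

Ranking by ratio (data value/g): radiometer 0.35, thermal camera 0.34, soil-moisture probe 0.34, GPS-RTK module 0.32.
The ratio ordering already packs tightly: thermal camera + radiometer + soil-moisture probe + LiDAR unit, 1073 g, 359.
An exhaustive check of the 1024 subsets confirms 359.

359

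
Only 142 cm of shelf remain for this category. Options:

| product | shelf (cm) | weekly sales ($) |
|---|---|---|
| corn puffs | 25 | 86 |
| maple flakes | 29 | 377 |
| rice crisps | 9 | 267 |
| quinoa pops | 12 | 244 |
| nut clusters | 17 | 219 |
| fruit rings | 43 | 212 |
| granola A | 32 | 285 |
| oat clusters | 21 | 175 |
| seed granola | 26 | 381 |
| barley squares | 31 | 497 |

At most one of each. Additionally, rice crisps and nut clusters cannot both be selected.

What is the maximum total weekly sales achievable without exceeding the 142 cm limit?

Best packing: maple flakes + rice crisps + quinoa pops + granola A + seed granola + barley squares — 139 cm, 2051 total.
Next best is maple flakes + rice crisps + quinoa pops + oat clusters + seed granola + barley squares at 1941 (128 cm) — short by 110.

2051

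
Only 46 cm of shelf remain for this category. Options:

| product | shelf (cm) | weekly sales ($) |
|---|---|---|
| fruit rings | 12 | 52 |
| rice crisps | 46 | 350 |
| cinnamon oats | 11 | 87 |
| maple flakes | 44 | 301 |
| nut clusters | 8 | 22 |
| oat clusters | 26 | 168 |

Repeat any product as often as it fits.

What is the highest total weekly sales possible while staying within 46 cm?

350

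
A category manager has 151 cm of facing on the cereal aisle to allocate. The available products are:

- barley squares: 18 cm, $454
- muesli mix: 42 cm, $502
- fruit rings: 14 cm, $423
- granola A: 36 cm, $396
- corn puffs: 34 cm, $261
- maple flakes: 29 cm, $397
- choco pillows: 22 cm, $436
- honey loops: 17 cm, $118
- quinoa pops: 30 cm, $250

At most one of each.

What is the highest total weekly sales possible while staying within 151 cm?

2356

Density check — fruit rings 30.21, barley squares 25.22, choco pillows 19.82 are the best per cm.
The ratio heuristic lands on barley squares + muesli mix + fruit rings + maple flakes + choco pillows + honey loops (2330) but leaves 9 cm idle.
The 59 cm tied up in muesli mix and honey loops is better spent on granola A + quinoa pops — total rises to 2356 (149 cm).
Next best is barley squares + muesli mix + fruit rings + maple flakes + choco pillows + honey loops at 2330 (142 cm) — short by 26.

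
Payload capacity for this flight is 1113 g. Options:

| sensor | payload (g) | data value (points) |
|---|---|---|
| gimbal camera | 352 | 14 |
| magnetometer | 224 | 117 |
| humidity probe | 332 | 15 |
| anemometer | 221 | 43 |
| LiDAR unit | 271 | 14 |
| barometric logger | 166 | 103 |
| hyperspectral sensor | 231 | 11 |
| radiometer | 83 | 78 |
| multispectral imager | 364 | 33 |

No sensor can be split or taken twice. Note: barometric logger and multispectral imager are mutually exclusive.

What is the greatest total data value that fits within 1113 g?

356

Best packing: magnetometer + humidity probe + anemometer + barometric logger + radiometer — 1026 g, 356 total.
Runner-up gimbal camera + magnetometer + anemometer + barometric logger + radiometer tops out at 355.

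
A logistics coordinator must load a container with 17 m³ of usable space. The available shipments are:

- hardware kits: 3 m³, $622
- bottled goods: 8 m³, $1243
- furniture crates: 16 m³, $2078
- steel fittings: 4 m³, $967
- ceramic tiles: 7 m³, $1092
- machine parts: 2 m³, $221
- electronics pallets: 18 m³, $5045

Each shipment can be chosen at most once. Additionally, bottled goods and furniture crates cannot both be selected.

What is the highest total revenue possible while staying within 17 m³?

3053

Greedy by ratio would take hardware kits + steel fittings + ceramic tiles + machine parts: 16 m³ used, total 2902.
The 7 m³ tied up in ceramic tiles is better spent on bottled goods — total rises to 3053 (17 m³).
No other feasible combination exceeds 3053.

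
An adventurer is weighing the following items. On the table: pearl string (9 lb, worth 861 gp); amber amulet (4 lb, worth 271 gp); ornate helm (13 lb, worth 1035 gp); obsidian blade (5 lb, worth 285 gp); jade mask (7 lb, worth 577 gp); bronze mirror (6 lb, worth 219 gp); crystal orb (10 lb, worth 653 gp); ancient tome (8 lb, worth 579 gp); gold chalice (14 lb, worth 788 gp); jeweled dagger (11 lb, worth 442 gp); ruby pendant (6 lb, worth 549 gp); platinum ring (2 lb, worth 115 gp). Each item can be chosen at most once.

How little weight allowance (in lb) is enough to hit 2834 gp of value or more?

34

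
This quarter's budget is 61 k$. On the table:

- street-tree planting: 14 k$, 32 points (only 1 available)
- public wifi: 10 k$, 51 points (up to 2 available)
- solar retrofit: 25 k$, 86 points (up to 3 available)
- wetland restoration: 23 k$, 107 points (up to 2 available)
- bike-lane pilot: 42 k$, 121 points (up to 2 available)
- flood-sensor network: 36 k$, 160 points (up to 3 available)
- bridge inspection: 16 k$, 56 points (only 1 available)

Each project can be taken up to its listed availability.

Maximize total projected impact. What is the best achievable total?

267

Density check — public wifi 5.10, wetland restoration 4.65, flood-sensor network 4.44 are the best per k$.
Taking the top-ratio projects first gives 2×public wifi + wetland restoration + bridge inspection for 265 (59 k$).
Dropping 2×public wifi and bridge inspection frees 36 k$; slotting in flood-sensor network (36 k$) lifts the total to 267 at 59 k$.
Nothing else within 61 k$ beats 267.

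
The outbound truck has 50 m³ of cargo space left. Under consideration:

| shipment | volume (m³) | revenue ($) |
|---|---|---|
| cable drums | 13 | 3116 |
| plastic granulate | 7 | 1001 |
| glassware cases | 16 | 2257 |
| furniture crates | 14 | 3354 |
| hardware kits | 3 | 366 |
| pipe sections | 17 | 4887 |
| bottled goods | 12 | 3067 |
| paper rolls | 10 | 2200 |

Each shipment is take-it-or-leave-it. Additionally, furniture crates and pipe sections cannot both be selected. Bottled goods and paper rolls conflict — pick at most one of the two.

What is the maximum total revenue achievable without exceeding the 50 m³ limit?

The ratio ordering already packs tightly: cable drums + plastic granulate + pipe sections + bottled goods, 49 m³, 12071.
Nothing else feasible within 50 m³ beats 12071.

12071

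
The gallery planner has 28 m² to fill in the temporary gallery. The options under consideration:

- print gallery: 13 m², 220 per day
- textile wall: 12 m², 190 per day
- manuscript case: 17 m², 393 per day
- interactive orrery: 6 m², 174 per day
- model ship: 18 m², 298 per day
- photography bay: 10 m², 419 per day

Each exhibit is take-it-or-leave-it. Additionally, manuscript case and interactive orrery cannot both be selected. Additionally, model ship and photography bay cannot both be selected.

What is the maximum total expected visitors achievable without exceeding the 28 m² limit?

Taking the top-ratio exhibits first gives textile wall + interactive orrery + photography bay for 783 (28 m²).
The 18 m² tied up in textile wall and interactive orrery is better spent on manuscript case — total rises to 812 (27 m²).
Runner-up textile wall + interactive orrery + photography bay tops out at 783.

812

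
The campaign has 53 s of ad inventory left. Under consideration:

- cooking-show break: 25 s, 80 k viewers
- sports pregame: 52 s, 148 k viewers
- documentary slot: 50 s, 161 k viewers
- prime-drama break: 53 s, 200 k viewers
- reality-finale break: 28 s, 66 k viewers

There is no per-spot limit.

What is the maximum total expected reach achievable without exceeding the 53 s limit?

200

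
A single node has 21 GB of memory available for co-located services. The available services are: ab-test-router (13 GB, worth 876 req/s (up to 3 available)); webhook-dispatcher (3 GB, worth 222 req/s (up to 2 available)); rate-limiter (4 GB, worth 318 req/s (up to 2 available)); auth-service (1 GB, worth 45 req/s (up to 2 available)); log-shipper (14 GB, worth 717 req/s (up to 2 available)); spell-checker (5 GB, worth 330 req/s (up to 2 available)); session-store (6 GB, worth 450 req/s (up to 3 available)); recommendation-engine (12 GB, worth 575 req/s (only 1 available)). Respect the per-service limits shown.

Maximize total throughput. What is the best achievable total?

1581

Taking 2×rate-limiter + auth-service + 2×session-store: 21 GB used, 1581 in throughput.
That's the maximum — no swap from here does better than 1581.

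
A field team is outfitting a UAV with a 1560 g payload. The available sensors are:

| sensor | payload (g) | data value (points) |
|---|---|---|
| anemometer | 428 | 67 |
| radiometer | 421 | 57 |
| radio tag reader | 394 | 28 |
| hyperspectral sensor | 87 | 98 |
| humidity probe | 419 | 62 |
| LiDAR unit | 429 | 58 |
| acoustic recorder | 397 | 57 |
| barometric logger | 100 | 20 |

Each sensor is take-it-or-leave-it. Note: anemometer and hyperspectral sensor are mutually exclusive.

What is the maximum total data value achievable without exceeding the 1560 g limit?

295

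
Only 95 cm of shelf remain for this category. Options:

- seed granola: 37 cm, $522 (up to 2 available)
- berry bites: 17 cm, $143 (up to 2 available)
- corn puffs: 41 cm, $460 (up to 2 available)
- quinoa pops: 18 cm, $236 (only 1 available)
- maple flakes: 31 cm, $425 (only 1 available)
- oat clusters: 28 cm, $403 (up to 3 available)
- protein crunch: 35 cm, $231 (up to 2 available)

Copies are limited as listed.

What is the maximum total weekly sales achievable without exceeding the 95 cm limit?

Ranking by ratio (weekly sales/cm): oat clusters 14.39, seed granola 14.11, maple flakes 13.71.
Taking the top-ratio products first gives 3×oat clusters for 1209 (84 cm).
Dropping oat clusters frees 28 cm; slotting in seed granola (37 cm) lifts the total to 1328 at 93 cm.
Every other selection either busts 95 cm or exceeds an availability limit or fails to beat 1328.

1328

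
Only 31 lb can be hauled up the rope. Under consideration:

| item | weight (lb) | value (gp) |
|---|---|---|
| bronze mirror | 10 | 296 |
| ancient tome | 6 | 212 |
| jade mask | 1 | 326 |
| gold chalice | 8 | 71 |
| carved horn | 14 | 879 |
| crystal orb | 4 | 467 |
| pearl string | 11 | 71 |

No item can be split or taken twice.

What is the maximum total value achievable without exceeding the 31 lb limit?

Filling by ratio: ancient tome + jade mask + carved horn + crystal orb for 1884, with 6 lb left unused.
Replace ancient tome with bronze mirror: the trade gains 84 net, giving 1968 at 29 lb.

1968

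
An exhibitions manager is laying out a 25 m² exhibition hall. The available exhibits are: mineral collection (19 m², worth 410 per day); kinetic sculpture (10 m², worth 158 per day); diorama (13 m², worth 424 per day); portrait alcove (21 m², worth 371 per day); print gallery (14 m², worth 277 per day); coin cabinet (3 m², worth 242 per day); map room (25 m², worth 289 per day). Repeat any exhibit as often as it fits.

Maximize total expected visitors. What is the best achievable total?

1936

Ranking by ratio (expected visitors/m²): coin cabinet 80.67, diorama 32.62, mineral collection 21.58, print gallery 19.79.
8×coin cabinet uses 24 of the 25 m² and totals 1936.
That's the maximum — no swap from here does better than 1936.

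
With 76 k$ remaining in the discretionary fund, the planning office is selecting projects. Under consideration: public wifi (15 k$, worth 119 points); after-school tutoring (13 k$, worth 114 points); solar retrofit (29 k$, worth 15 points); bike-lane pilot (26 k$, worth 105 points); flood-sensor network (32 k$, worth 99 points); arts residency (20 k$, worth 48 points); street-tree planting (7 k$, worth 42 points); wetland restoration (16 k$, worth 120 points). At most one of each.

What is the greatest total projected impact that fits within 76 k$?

458

Taking the top-ratio projects first gives public wifi + after-school tutoring + arts residency + street-tree planting + wetland restoration for 443 (71 k$).
Dropping arts residency and street-tree planting frees 27 k$; slotting in bike-lane pilot (26 k$) lifts the total to 458 at 70 k$.
The closest alternative, public wifi + after-school tutoring + flood-sensor network + wetland restoration, reaches only 452.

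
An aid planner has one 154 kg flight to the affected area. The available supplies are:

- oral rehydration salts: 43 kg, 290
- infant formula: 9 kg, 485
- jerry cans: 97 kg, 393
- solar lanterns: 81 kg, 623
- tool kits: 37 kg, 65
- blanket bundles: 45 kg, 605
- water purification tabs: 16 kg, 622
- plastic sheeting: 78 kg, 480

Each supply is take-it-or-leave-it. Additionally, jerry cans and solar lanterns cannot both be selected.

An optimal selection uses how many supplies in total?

Best achievable people served is 2335.
One optimal bundle: infant formula + solar lanterns + blanket bundles + water purification tabs (151 kg).
Every optimal selection uses 4 supplies.

4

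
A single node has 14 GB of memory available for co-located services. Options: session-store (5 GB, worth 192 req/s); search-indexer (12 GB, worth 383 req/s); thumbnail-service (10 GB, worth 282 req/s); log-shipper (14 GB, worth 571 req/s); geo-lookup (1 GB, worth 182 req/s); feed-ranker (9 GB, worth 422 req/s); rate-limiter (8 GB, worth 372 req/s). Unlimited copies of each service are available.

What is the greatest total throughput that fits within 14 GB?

2548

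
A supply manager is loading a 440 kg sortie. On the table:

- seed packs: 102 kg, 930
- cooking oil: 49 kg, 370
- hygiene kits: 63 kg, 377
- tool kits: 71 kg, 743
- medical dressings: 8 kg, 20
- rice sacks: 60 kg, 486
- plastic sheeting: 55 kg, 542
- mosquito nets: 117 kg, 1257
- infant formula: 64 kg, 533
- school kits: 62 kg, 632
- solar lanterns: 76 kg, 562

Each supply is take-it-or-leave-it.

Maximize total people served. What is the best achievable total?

4213

Filling by ratio: seed packs + tool kits + medical dressings + plastic sheeting + mosquito nets + school kits for 4124, with 25 kg left unused.
The 102 kg tied up in seed packs is better spent on rice sacks + infant formula — total rises to 4213 (437 kg).
The closest alternative, tool kits + rice sacks + plastic sheeting + mosquito nets + infant formula + school kits, reaches only 4193.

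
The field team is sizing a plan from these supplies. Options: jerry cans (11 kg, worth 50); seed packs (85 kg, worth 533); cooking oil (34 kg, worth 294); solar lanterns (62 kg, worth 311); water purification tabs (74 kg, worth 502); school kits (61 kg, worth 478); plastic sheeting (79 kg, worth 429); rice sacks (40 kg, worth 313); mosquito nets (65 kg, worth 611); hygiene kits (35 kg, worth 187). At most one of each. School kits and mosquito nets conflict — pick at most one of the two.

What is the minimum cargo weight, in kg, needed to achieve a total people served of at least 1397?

173

Minimise kg subject to total people served ≥ 1397.
Taking cooking oil + water purification tabs + mosquito nets gives 1407 (≥ 1397) for 173 kg.
No combination under 173 kg hits 1397.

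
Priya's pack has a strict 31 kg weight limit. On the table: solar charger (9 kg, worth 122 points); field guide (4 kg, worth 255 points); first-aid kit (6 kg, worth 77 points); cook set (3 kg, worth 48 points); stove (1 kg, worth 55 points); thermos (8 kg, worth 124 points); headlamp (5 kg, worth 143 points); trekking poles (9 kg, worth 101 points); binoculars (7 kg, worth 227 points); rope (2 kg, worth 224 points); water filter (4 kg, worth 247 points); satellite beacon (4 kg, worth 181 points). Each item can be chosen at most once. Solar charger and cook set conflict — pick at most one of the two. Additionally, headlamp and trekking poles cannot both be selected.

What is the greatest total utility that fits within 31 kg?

1380

By utility per kg: rope 112.00, field guide 63.75, water filter 61.75, stove 55.00 lead.
The ratio ordering already packs tightly: field guide + cook set + stove + headlamp + binoculars + rope + water filter + satellite beacon, 30 kg, 1380.
Next best is field guide + stove + headlamp + binoculars + rope + water filter + satellite beacon at 1332 (27 kg) — short by 48.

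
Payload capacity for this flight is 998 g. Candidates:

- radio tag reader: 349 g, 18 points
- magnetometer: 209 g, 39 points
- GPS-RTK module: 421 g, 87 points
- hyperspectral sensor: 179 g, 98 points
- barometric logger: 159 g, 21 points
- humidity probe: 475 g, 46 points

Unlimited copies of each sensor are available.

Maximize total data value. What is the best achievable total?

The ratio ordering already packs tightly: 5×hyperspectral sensor, 895 g, 490.

490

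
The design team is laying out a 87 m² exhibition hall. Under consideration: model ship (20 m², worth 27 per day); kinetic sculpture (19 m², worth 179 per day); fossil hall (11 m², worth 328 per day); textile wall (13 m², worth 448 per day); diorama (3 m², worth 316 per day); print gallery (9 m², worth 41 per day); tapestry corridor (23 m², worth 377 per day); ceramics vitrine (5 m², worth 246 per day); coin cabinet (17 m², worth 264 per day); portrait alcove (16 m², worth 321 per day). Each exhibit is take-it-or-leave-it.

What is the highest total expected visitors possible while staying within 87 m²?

Greedy by ratio would take fossil hall + textile wall + diorama + print gallery + tapestry corridor + ceramics vitrine + portrait alcove: 80 m² used, total 2077.
Dropping print gallery and tapestry corridor frees 32 m²; slotting in kinetic sculpture + coin cabinet (36 m²) lifts the total to 2102 at 84 m².
Next best is fossil hall + textile wall + diorama + print gallery + tapestry corridor + ceramics vitrine + portrait alcove at 2077 (80 m²) — short by 25.

2102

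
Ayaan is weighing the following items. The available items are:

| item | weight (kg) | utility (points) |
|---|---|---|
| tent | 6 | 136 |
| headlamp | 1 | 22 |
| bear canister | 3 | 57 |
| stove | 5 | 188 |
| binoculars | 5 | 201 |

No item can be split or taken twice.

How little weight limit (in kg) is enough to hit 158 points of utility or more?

5

Look for the lowest-weight combination reaching 158.
Taking stove gives 188 (≥ 158) for 5 kg.
Below 5 kg the best achievable stays under 158.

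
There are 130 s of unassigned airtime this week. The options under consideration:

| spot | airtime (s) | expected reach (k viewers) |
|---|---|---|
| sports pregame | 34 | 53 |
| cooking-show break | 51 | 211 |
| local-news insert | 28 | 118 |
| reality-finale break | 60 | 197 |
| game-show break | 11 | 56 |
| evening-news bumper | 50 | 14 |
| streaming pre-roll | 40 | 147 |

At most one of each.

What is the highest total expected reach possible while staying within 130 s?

Cooking-show break + local-news insert + game-show break + streaming pre-roll uses 130 of the 130 s and totals 532.
Every other selection either busts 130 s or fails to beat 532.

532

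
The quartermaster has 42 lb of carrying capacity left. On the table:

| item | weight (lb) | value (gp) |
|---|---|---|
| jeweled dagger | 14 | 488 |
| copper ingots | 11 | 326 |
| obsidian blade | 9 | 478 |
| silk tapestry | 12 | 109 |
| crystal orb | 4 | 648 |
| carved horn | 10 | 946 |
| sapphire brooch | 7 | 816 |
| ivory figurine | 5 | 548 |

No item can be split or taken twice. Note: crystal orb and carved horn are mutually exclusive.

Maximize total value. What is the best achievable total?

3114

Copper ingots + obsidian blade + carved horn + sapphire brooch + ivory figurine uses 42 of the 42 lb and totals 3114.
The closest alternative, jeweled dagger + obsidian blade + crystal orb + sapphire brooch + ivory figurine, reaches only 2978.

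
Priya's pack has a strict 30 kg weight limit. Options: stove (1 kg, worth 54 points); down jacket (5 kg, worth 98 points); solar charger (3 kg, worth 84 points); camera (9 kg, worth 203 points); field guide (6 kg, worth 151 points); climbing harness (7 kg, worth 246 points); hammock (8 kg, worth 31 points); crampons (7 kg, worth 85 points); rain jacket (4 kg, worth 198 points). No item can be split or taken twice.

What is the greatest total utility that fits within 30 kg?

Ranking by ratio (utility/kg): stove 54.00, rain jacket 49.50, climbing harness 35.14, solar charger 28.00.
Best packing: stove + solar charger + camera + field guide + climbing harness + rain jacket — 30 kg, 936 total.
No other feasible combination exceeds 936.

936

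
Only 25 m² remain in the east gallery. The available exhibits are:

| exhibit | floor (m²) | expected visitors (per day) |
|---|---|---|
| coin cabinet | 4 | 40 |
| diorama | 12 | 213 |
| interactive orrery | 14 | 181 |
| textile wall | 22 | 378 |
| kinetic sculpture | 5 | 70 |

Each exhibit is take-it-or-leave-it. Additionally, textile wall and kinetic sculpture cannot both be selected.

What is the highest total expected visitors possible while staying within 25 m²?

378

The ratio heuristic lands on coin cabinet + diorama + kinetic sculpture (323) but leaves 4 m² idle.
The 21 m² tied up in coin cabinet and diorama and kinetic sculpture is better spent on textile wall — total rises to 378 (22 m²).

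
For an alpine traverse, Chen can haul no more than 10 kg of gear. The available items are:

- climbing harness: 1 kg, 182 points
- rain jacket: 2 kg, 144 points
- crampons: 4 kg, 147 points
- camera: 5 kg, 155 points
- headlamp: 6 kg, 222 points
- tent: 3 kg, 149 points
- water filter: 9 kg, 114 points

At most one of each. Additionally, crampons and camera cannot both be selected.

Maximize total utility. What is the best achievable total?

622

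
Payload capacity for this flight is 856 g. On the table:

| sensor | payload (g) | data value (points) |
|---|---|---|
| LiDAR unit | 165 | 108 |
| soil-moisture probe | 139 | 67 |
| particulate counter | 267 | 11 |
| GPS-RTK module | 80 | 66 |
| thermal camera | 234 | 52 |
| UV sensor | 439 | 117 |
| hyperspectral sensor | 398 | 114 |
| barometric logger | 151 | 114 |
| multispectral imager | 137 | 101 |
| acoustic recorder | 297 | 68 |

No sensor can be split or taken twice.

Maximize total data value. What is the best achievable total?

457

The ratio heuristic lands on LiDAR unit + soil-moisture probe + GPS-RTK module + barometric logger + multispectral imager (456) but leaves 184 g idle.
Dropping soil-moisture probe frees 139 g; slotting in acoustic recorder (297 g) lifts the total to 457 at 830 g.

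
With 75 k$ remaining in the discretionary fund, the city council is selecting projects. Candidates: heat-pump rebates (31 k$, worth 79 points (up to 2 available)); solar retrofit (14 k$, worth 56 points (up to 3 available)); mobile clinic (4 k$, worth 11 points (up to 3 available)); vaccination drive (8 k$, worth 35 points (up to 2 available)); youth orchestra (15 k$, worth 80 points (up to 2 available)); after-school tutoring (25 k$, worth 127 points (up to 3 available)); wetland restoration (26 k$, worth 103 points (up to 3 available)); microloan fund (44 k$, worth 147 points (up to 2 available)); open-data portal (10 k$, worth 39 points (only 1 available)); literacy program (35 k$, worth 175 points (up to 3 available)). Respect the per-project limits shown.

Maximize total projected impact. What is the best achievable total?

382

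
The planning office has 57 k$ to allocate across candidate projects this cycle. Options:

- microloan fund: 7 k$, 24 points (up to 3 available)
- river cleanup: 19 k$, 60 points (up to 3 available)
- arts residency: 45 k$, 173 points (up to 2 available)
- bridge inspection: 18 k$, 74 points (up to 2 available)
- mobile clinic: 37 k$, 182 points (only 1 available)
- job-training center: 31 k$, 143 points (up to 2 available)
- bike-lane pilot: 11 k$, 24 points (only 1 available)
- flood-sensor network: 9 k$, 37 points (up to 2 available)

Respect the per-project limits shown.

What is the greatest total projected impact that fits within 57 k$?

Ranking by ratio (projected impact/k$): mobile clinic 4.92, job-training center 4.61, bridge inspection 4.11.
Mobile clinic + 2×flood-sensor network uses 55 of the 57 k$ and totals 256.

256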